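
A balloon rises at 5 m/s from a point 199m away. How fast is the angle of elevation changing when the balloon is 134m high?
0.017287 rad/s

tan(θ) = y/199
sec²(θ) · dθ/dt = (1/199) · dy/dt
dθ/dt = cos²(θ)/199 · 5 = 199/(199² + 134²) · 5
dθ/dt = 0.017287 rad/s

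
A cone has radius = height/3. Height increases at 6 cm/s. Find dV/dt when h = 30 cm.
600π cm³/s

V = (1/3)π(h/3)²h = πh³/27
dV/dt = πh²/9 · 6
At h = 30: dV/dt = 600π cm³/s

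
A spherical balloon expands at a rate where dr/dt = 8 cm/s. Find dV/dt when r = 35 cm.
39200π cm³/s

V = (4/3)πr³
dV/dt = dV/dr · dr/dt = 4πr² · 8
At r = 35: dV/dt = 39200π cm³/s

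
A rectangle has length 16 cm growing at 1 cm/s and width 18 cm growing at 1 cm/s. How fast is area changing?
34 cm²/s

A = lw
dA/dt = w·dl/dt + l·dw/dt = 18·1 + 16·1 = 34 cm²/s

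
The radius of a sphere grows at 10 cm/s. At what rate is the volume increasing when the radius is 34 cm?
46240π cm³/s

V = (4/3)πr³
dV/dt = dV/dr · dr/dt = 4πr² · 10
At r = 34: dV/dt = 46240π cm³/s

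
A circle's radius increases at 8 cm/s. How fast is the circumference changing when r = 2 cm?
16π cm/s

C = 2πr
dC/dt = 2π · dr/dt = 2π · 8 = 16π cm/s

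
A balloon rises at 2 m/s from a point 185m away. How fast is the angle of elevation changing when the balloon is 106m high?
0.008139 rad/s

tan(θ) = y/185
sec²(θ) · dθ/dt = (1/185) · dy/dt
dθ/dt = cos²(θ)/185 · 2 = 185/(185² + 106²) · 2
dθ/dt = 0.008139 rad/s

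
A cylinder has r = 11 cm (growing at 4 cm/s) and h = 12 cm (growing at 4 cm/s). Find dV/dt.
1540π cm³/s

V = πr²h
dV/dt = 2πrh·dr/dt + πr²·dh/dt
= 2π(11)(12)(4) + π(11)²(4)
= 1540π cm³/s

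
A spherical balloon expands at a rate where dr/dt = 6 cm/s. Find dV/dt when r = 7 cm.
1176π cm³/s

V = (4/3)πr³
dV/dt = dV/dr · dr/dt = 4πr² · 6
At r = 7: dV/dt = 1176π cm³/s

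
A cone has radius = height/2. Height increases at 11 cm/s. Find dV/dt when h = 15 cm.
2475π/4 cm³/s

V = (1/3)π(h/2)²h = πh³/12
dV/dt = πh²/4 · 11
At h = 15: dV/dt = 2475π/4 cm³/s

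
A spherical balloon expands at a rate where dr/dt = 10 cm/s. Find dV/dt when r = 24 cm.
23040π cm³/s

V = (4/3)πr³
dV/dt = dV/dr · dr/dt = 4πr² · 10
At r = 24: dV/dt = 23040π cm³/s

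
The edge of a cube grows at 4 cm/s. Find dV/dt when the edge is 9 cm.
972 cm³/s

V = s³
dV/dt = 3s² · ds/dt = 3·9²·4 = 972 cm³/s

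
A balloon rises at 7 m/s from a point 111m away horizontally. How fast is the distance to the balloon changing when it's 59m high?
413√15802/15802 ≈ 3.285 m/s

z² = 111² + y²
z = √(111² + 59²) = √15802
dz/dt = y/z · dy/dt = 59/√15802 · 7 = 413√15802/15802 ≈ 3.285 m/s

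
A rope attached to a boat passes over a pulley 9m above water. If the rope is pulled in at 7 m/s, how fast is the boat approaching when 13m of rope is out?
91√22/44 ≈ 9.701 m/s

rope² = x² + 9²
x = √(13² - 9²) = 2√22
dx/dt = (rope/x) · d(rope)/dt = (13/(2√22)) · (-7) = -91√22/44 m/s
The boat approaches at 91√22/44 ≈ 9.701 m/s.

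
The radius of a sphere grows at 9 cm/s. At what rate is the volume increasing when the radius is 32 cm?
36864π cm³/s

V = (4/3)πr³
dV/dt = dV/dr · dr/dt = 4πr² · 9
At r = 32: dV/dt = 36864π cm³/s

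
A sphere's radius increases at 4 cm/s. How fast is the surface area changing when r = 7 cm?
224π cm²/s

S = 4πr²
dS/dt = dS/dr · dr/dt = 8πr · 4
At r = 7: dS/dt = 224π cm²/s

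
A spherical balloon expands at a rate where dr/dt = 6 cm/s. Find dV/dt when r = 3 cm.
216π cm³/s

V = (4/3)πr³
dV/dt = dV/dr · dr/dt = 4πr² · 6
At r = 3: dV/dt = 216π cm³/s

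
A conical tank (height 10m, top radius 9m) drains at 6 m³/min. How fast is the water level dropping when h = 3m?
200/(243π) ≈ 0.262 m/min

r/h = 9/10, so r = (9/10)h
V = (1/3)πr²h = (1/3)π((9/10)h)²h = (27/100)πh³
dV/dh = (81/100)πh²
dh/dt = (dV/dt)/(dV/dh) = -6/((81/100)π·3²) = -200/(243π) m/min
The level is dropping at 200/(243π) ≈ 0.262 m/min.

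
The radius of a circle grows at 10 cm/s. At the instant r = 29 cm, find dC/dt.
20π cm/s

C = 2πr
dC/dt = 2π · dr/dt = 2π · 10 = 20π cm/s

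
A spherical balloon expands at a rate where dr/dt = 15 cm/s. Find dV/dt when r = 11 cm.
7260π cm³/s

V = (4/3)πr³
dV/dt = dV/dr · dr/dt = 4πr² · 15
At r = 11: dV/dt = 7260π cm³/s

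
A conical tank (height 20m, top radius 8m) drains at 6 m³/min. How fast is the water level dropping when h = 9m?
25/(54π) ≈ 0.1474 m/min

r/h = 8/20, so r = (2/5)h
V = (1/3)πr²h = (1/3)π((2/5)h)²h = (4/75)πh³
dV/dh = (4/25)πh²
dh/dt = (dV/dt)/(dV/dh) = -6/((4/25)π·9²) = -25/(54π) m/min
The level is dropping at 25/(54π) ≈ 0.1474 m/min.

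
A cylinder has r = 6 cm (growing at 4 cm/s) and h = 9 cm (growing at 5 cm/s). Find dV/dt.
612π cm³/s

V = πr²h
dV/dt = 2πrh·dr/dt + πr²·dh/dt
= 2π(6)(9)(4) + π(6)²(5)
= 612π cm³/s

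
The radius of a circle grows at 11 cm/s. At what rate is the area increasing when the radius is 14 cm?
308π cm²/s

A = πr²
dA/dt = 2πr · dr/dt = 2π(14)(11) = 308π cm²/s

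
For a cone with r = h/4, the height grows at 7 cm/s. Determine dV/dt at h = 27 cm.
5103π/16 cm³/s

V = (1/3)π(h/4)²h = πh³/48
dV/dt = πh²/16 · 7
At h = 27: dV/dt = 5103π/16 cm³/s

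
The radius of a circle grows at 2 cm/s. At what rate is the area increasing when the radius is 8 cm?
32π cm²/s

A = πr²
dA/dt = 2πr · dr/dt = 2π(8)(2) = 32π cm²/s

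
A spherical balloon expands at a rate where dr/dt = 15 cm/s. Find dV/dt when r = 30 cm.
54000π cm³/s

V = (4/3)πr³
dV/dt = dV/dr · dr/dt = 4πr² · 15
At r = 30: dV/dt = 54000π cm³/s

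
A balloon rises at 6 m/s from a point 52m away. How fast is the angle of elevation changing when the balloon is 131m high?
0.015706 rad/s

tan(θ) = y/52
sec²(θ) · dθ/dt = (1/52) · dy/dt
dθ/dt = cos²(θ)/52 · 6 = 52/(52² + 131²) · 6
dθ/dt = 0.015706 rad/s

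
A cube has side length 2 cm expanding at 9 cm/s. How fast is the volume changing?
108 cm³/s

V = s³
dV/dt = 3s² · ds/dt = 3·2²·9 = 108 cm³/s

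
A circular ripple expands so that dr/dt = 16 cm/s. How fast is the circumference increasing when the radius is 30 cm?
32π cm/s

C = 2πr
dC/dt = 2π · dr/dt = 2π · 16 = 32π cm/s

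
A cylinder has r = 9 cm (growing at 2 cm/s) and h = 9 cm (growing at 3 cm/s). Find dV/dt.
567π cm³/s

V = πr²h
dV/dt = 2πrh·dr/dt + πr²·dh/dt
= 2π(9)(9)(2) + π(9)²(3)
= 567π cm³/s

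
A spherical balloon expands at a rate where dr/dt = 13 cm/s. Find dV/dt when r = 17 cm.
15028π cm³/s

V = (4/3)πr³
dV/dt = dV/dr · dr/dt = 4πr² · 13
At r = 17: dV/dt = 15028π cm³/s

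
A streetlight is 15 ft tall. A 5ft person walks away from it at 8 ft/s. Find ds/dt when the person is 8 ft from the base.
4 ft/s

By similar triangles: 15/(x+s) = 5/s
Solving: s = 5x/10
ds/dt = 5/10 · dx/dt = 1/2 · 8 = 4 ft/s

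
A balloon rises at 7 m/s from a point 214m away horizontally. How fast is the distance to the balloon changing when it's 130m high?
455√15674/15674 ≈ 3.634 m/s

z² = 214² + y²
z = √(214² + 130²) = 2√15674
dz/dt = y/z · dy/dt = 130/(2√15674) · 7 = 455√15674/15674 ≈ 3.634 m/s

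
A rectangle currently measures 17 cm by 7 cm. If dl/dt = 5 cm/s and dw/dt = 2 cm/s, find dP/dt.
14 cm/s

P = 2(l + w)
dP/dt = 2(dl/dt + dw/dt) = 2(5 + 2) = 14 cm/s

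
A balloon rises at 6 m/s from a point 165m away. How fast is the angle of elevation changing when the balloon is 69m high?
0.030951 rad/s

tan(θ) = y/165
sec²(θ) · dθ/dt = (1/165) · dy/dt
dθ/dt = cos²(θ)/165 · 6 = 165/(165² + 69²) · 6
dθ/dt = 0.030951 rad/s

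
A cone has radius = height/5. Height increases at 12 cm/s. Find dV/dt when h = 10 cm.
48π cm³/s

V = (1/3)π(h/5)²h = πh³/75
dV/dt = πh²/25 · 12
At h = 10: dV/dt = 48π cm³/s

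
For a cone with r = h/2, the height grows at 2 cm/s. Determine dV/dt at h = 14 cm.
98π cm³/s

V = (1/3)π(h/2)²h = πh³/12
dV/dt = πh²/4 · 2
At h = 14: dV/dt = 98π cm³/s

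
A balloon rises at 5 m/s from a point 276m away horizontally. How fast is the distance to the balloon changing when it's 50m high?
125√19669/19669 ≈ 0.8913 m/s

z² = 276² + y²
z = √(276² + 50²) = 2√19669
dz/dt = y/z · dy/dt = 50/(2√19669) · 5 = 125√19669/19669 ≈ 0.8913 m/s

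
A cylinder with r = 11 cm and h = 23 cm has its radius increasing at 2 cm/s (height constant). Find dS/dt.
180π cm²/s

S = 2πrh + 2πr² (lateral + bases)
dS/dt = (2πh + 4πr)·dr/dt = (2π·23 + 4π·11)·2
= 180π cm²/s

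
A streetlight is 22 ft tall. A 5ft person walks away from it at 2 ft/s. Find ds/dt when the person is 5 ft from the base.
10/17 ft/s

By similar triangles: 22/(x+s) = 5/s
Solving: s = 5x/17
ds/dt = 5/17 · dx/dt = 5/17 · 2 = 10/17 ft/s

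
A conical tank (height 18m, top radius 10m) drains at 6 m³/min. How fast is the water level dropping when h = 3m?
54/(25π) ≈ 0.6875 m/min

r/h = 10/18, so r = (5/9)h
V = (1/3)πr²h = (1/3)π((5/9)h)²h = (25/243)πh³
dV/dh = (25/81)πh²
dh/dt = (dV/dt)/(dV/dh) = -6/((25/81)π·3²) = -54/(25π) m/min
The level is dropping at 54/(25π) ≈ 0.6875 m/min.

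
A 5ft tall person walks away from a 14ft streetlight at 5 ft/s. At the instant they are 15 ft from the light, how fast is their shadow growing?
25/9 ft/s

By similar triangles: 14/(x+s) = 5/s
Solving: s = 5x/9
ds/dt = 5/9 · dx/dt = 5/9 · 5 = 25/9 ft/s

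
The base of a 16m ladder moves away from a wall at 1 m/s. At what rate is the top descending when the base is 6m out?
3√55/55 ≈ 0.4045 m/s

x² + y² = 16²
2x·dx/dt + 2y·dy/dt = 0
dy/dt = -x/y · dx/dt = -6/(2√55) · 1 = -3√55/55 m/s
The top is descending at 3√55/55 ≈ 0.4045 m/s.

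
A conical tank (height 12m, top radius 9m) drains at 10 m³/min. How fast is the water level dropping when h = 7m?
160/(441π) ≈ 0.1155 m/min

r/h = 9/12, so r = (3/4)h
V = (1/3)πr²h = (1/3)π((3/4)h)²h = (3/16)πh³
dV/dh = (9/16)πh²
dh/dt = (dV/dt)/(dV/dh) = -10/((9/16)π·7²) = -160/(441π) m/min
The level is dropping at 160/(441π) ≈ 0.1155 m/min.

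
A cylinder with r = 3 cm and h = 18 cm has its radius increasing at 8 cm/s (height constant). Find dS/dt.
384π cm²/s

S = 2πrh + 2πr² (lateral + bases)
dS/dt = (2πh + 4πr)·dr/dt = (2π·18 + 4π·3)·8
= 384π cm²/s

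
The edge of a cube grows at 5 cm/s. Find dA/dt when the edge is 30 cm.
1800 cm²/s

A = 6s²
dA/dt = 12s · ds/dt = 12·30·5 = 1800 cm²/s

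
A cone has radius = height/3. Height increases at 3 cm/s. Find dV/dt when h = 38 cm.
1444π/3 cm³/s

V = (1/3)π(h/3)²h = πh³/27
dV/dt = πh²/9 · 3
At h = 38: dV/dt = 1444π/3 cm³/s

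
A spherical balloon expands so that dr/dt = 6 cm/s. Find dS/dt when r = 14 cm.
672π cm²/s

S = 4πr²
dS/dt = dS/dr · dr/dt = 8πr · 6
At r = 14: dS/dt = 672π cm²/s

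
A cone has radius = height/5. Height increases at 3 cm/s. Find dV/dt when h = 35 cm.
147π cm³/s

V = (1/3)π(h/5)²h = πh³/75
dV/dt = πh²/25 · 3
At h = 35: dV/dt = 147π cm³/s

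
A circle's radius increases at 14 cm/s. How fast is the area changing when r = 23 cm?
644π cm²/s

A = πr²
dA/dt = 2πr · dr/dt = 2π(23)(14) = 644π cm²/s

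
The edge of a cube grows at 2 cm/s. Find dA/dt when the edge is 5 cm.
120 cm²/s

A = 6s²
dA/dt = 12s · ds/dt = 12·5·2 = 120 cm²/s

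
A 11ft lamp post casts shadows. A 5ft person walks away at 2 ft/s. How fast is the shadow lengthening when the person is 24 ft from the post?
5/3 ft/s

By similar triangles: 11/(x+s) = 5/s
Solving: s = 5x/6
ds/dt = 5/6 · dx/dt = 5/6 · 2 = 5/3 ft/s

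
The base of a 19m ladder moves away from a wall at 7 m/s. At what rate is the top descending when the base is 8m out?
56√33/99 ≈ 3.249 m/s

x² + y² = 19²
2x·dx/dt + 2y·dy/dt = 0
dy/dt = -x/y · dx/dt = -8/(3√33) · 7 = -56√33/99 m/s
The top is descending at 56√33/99 ≈ 3.249 m/s.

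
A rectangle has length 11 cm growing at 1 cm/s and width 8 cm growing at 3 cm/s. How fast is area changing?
41 cm²/s

A = lw
dA/dt = w·dl/dt + l·dw/dt = 8·1 + 11·3 = 41 cm²/s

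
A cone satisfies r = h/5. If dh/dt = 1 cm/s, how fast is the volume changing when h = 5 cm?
π cm³/s

V = (1/3)π(h/5)²h = πh³/75
dV/dt = πh²/25 · 1
At h = 5: dV/dt = π cm³/s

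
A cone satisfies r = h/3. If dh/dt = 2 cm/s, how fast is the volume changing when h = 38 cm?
2888π/9 cm³/s

V = (1/3)π(h/3)²h = πh³/27
dV/dt = πh²/9 · 2
At h = 38: dV/dt = 2888π/9 cm³/s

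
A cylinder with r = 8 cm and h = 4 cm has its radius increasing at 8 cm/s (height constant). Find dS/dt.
320π cm²/s

S = 2πrh + 2πr² (lateral + bases)
dS/dt = (2πh + 4πr)·dr/dt = (2π·4 + 4π·8)·8
= 320π cm²/s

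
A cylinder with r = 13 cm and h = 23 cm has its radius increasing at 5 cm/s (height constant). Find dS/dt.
490π cm²/s

S = 2πrh + 2πr² (lateral + bases)
dS/dt = (2πh + 4πr)·dr/dt = (2π·23 + 4π·13)·5
= 490π cm²/s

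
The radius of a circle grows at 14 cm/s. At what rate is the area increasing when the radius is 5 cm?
140π cm²/s

A = πr²
dA/dt = 2πr · dr/dt = 2π(5)(14) = 140π cm²/s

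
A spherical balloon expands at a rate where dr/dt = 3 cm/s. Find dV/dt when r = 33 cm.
13068π cm³/s

V = (4/3)πr³
dV/dt = dV/dr · dr/dt = 4πr² · 3
At r = 33: dV/dt = 13068π cm³/s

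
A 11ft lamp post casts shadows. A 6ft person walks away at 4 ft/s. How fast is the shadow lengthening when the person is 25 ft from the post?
24/5 ft/s

By similar triangles: 11/(x+s) = 6/s
Solving: s = 6x/5
ds/dt = 6/5 · dx/dt = 6/5 · 4 = 24/5 ft/s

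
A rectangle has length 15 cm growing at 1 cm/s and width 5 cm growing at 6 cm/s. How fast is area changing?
95 cm²/s

A = lw
dA/dt = w·dl/dt + l·dw/dt = 5·1 + 15·6 = 95 cm²/s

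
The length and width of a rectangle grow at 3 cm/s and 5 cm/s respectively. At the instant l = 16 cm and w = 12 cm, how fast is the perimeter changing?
16 cm/s

P = 2(l + w)
dP/dt = 2(dl/dt + dw/dt) = 2(3 + 5) = 16 cm/s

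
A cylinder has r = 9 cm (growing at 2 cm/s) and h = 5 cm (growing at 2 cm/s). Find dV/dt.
342π cm³/s

V = πr²h
dV/dt = 2πrh·dr/dt + πr²·dh/dt
= 2π(9)(5)(2) + π(9)²(2)
= 342π cm³/s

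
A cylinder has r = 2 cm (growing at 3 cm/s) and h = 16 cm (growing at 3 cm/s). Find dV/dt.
204π cm³/s

V = πr²h
dV/dt = 2πrh·dr/dt + πr²·dh/dt
= 2π(2)(16)(3) + π(2)²(3)
= 204π cm³/s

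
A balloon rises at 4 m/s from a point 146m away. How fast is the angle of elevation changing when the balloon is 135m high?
0.014769 rad/s

tan(θ) = y/146
sec²(θ) · dθ/dt = (1/146) · dy/dt
dθ/dt = cos²(θ)/146 · 4 = 146/(146² + 135²) · 4
dθ/dt = 0.014769 rad/s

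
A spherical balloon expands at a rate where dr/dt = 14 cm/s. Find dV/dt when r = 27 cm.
40824π cm³/s

V = (4/3)πr³
dV/dt = dV/dr · dr/dt = 4πr² · 14
At r = 27: dV/dt = 40824π cm³/s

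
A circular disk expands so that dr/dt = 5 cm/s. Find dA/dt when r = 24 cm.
240π cm²/s

A = πr²
dA/dt = 2πr · dr/dt = 2π(24)(5) = 240π cm²/s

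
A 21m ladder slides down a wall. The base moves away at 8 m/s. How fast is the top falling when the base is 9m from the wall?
6√10/5 ≈ 3.795 m/s

x² + y² = 21²
2x·dx/dt + 2y·dy/dt = 0
dy/dt = -x/y · dx/dt = -9/(6√10) · 8 = -6√10/5 m/s
The top is descending at 6√10/5 ≈ 3.795 m/s.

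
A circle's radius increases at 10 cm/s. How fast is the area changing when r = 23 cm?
460π cm²/s

A = πr²
dA/dt = 2πr · dr/dt = 2π(23)(10) = 460π cm²/s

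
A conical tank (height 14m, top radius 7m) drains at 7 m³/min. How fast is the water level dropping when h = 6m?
7/(9π) ≈ 0.2476 m/min

r/h = 7/14, so r = (1/2)h
V = (1/3)πr²h = (1/3)π((1/2)h)²h = (1/12)πh³
dV/dh = (1/4)πh²
dh/dt = (dV/dt)/(dV/dh) = -7/((1/4)π·6²) = -7/(9π) m/min
The level is dropping at 7/(9π) ≈ 0.2476 m/min.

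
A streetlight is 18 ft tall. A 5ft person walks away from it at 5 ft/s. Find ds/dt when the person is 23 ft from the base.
25/13 ft/s

By similar triangles: 18/(x+s) = 5/s
Solving: s = 5x/13
ds/dt = 5/13 · dx/dt = 5/13 · 5 = 25/13 ft/s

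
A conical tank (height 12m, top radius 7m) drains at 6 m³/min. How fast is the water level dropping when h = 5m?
864/(1225π) ≈ 0.2245 m/min

r/h = 7/12, so r = (7/12)h
V = (1/3)πr²h = (1/3)π((7/12)h)²h = (49/432)πh³
dV/dh = (49/144)πh²
dh/dt = (dV/dt)/(dV/dh) = -6/((49/144)π·5²) = -864/(1225π) m/min
The level is dropping at 864/(1225π) ≈ 0.2245 m/min.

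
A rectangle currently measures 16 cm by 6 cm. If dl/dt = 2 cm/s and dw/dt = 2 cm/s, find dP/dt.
8 cm/s

P = 2(l + w)
dP/dt = 2(dl/dt + dw/dt) = 2(2 + 2) = 8 cm/s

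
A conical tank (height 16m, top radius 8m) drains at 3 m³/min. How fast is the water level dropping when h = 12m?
1/(12π) ≈ 0.02653 m/min

r/h = 8/16, so r = (1/2)h
V = (1/3)πr²h = (1/3)π((1/2)h)²h = (1/12)πh³
dV/dh = (1/4)πh²
dh/dt = (dV/dt)/(dV/dh) = -3/((1/4)π·12²) = -1/(12π) m/min
The level is dropping at 1/(12π) ≈ 0.02653 m/min.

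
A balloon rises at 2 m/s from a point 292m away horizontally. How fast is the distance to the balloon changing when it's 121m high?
242√99905/99905 ≈ 0.7656 m/s

z² = 292² + y²
z = √(292² + 121²) = √99905
dz/dt = y/z · dy/dt = 121/√99905 · 2 = 242√99905/99905 ≈ 0.7656 m/s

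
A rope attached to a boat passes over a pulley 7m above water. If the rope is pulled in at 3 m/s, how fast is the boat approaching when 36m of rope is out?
108√1247/1247 ≈ 3.058 m/s

rope² = x² + 7²
x = √(36² - 7²) = √1247
dx/dt = (rope/x) · d(rope)/dt = (36/√1247) · (-3) = -108√1247/1247 m/s
The boat approaches at 108√1247/1247 ≈ 3.058 m/s.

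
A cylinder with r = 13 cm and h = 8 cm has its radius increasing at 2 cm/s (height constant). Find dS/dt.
136π cm²/s

S = 2πrh + 2πr² (lateral + bases)
dS/dt = (2πh + 4πr)·dr/dt = (2π·8 + 4π·13)·2
= 136π cm²/s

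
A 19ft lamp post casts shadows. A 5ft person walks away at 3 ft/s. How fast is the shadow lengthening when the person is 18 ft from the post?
15/14 ft/s

By similar triangles: 19/(x+s) = 5/s
Solving: s = 5x/14
ds/dt = 5/14 · dx/dt = 5/14 · 3 = 15/14 ft/s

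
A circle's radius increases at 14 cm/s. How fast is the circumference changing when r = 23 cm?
28π cm/s

C = 2πr
dC/dt = 2π · dr/dt = 2π · 14 = 28π cm/s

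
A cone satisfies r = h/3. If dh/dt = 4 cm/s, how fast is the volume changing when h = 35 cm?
4900π/9 cm³/s

V = (1/3)π(h/3)²h = πh³/27
dV/dt = πh²/9 · 4
At h = 35: dV/dt = 4900π/9 cm³/s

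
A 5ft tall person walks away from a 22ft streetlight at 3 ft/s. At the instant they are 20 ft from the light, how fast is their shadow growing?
15/17 ft/s

By similar triangles: 22/(x+s) = 5/s
Solving: s = 5x/17
ds/dt = 5/17 · dx/dt = 5/17 · 3 = 15/17 ft/s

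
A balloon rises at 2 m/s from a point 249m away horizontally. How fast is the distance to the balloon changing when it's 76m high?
152√67777/67777 ≈ 0.5839 m/s

z² = 249² + y²
z = √(249² + 76²) = √67777
dz/dt = y/z · dy/dt = 76/√67777 · 2 = 152√67777/67777 ≈ 0.5839 m/s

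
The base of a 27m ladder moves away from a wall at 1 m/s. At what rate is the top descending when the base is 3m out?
√5/20 ≈ 0.1118 m/s

x² + y² = 27²
2x·dx/dt + 2y·dy/dt = 0
dy/dt = -x/y · dx/dt = -3/(12√5) · 1 = -√5/20 m/s
The top is descending at √5/20 ≈ 0.1118 m/s.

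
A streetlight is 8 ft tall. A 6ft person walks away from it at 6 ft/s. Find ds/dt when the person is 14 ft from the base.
18 ft/s

By similar triangles: 8/(x+s) = 6/s
Solving: s = 6x/2
ds/dt = 6/2 · dx/dt = 3 · 6 = 18 ft/s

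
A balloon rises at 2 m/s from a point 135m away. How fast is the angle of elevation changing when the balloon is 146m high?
0.006828 rad/s

tan(θ) = y/135
sec²(θ) · dθ/dt = (1/135) · dy/dt
dθ/dt = cos²(θ)/135 · 2 = 135/(135² + 146²) · 2
dθ/dt = 0.006828 rad/s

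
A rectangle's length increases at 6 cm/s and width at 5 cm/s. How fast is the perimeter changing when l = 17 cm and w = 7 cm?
22 cm/s

P = 2(l + w)
dP/dt = 2(dl/dt + dw/dt) = 2(6 + 5) = 22 cm/s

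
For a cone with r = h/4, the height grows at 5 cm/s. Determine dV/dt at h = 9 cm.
405π/16 cm³/s

V = (1/3)π(h/4)²h = πh³/48
dV/dt = πh²/16 · 5
At h = 9: dV/dt = 405π/16 cm³/s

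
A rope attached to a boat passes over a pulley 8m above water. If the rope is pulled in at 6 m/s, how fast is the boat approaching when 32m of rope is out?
8√15/5 ≈ 6.197 m/s

rope² = x² + 8²
x = √(32² - 8²) = 8√15
dx/dt = (rope/x) · d(rope)/dt = (32/(8√15)) · (-6) = -8√15/5 m/s
The boat approaches at 8√15/5 ≈ 6.197 m/s.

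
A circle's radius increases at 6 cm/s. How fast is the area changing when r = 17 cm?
204π cm²/s

A = πr²
dA/dt = 2πr · dr/dt = 2π(17)(6) = 204π cm²/s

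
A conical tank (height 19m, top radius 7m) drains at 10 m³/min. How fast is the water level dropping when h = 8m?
1805/(1568π) ≈ 0.3664 m/min

r/h = 7/19, so r = (7/19)h
V = (1/3)πr²h = (1/3)π((7/19)h)²h = (49/1083)πh³
dV/dh = (49/361)πh²
dh/dt = (dV/dt)/(dV/dh) = -10/((49/361)π·8²) = -1805/(1568π) m/min
The level is dropping at 1805/(1568π) ≈ 0.3664 m/min.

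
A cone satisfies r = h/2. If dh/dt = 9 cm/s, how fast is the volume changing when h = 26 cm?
1521π cm³/s

V = (1/3)π(h/2)²h = πh³/12
dV/dt = πh²/4 · 9
At h = 26: dV/dt = 1521π cm³/s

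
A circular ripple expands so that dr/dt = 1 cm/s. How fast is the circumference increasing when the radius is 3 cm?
2π cm/s

C = 2πr
dC/dt = 2π · dr/dt = 2π · 1 = 2π cm/s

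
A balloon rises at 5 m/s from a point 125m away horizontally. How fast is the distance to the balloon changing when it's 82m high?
410√22349/22349 ≈ 2.743 m/s

z² = 125² + y²
z = √(125² + 82²) = √22349
dz/dt = y/z · dy/dt = 82/√22349 · 5 = 410√22349/22349 ≈ 2.743 m/s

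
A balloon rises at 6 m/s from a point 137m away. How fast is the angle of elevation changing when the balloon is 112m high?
0.026251 rad/s

tan(θ) = y/137
sec²(θ) · dθ/dt = (1/137) · dy/dt
dθ/dt = cos²(θ)/137 · 6 = 137/(137² + 112²) · 6
dθ/dt = 0.026251 rad/s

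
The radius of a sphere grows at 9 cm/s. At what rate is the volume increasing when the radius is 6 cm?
1296π cm³/s

V = (4/3)πr³
dV/dt = dV/dr · dr/dt = 4πr² · 9
At r = 6: dV/dt = 1296π cm³/s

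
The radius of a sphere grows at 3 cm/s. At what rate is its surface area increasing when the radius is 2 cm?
48π cm²/s

S = 4πr²
dS/dt = dS/dr · dr/dt = 8πr · 3
At r = 2: dS/dt = 48π cm²/s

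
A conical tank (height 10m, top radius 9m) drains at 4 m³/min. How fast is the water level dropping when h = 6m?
100/(729π) ≈ 0.04366 m/min

r/h = 9/10, so r = (9/10)h
V = (1/3)πr²h = (1/3)π((9/10)h)²h = (27/100)πh³
dV/dh = (81/100)πh²
dh/dt = (dV/dt)/(dV/dh) = -4/((81/100)π·6²) = -100/(729π) m/min
The level is dropping at 100/(729π) ≈ 0.04366 m/min.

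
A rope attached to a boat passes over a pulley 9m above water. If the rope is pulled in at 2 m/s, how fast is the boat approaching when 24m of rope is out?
16√55/55 ≈ 2.157 m/s

rope² = x² + 9²
x = √(24² - 9²) = 3√55
dx/dt = (rope/x) · d(rope)/dt = (24/(3√55)) · (-2) = -16√55/55 m/s
The boat approaches at 16√55/55 ≈ 2.157 m/s.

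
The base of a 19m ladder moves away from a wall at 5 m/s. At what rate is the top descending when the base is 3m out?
15√22/88 ≈ 0.7995 m/s

x² + y² = 19²
2x·dx/dt + 2y·dy/dt = 0
dy/dt = -x/y · dx/dt = -3/(4√22) · 5 = -15√22/88 m/s
The top is descending at 15√22/88 ≈ 0.7995 m/s.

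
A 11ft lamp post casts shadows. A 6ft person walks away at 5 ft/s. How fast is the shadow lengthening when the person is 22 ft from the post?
6 ft/s

By similar triangles: 11/(x+s) = 6/s
Solving: s = 6x/5
ds/dt = 6/5 · dx/dt = 6/5 · 5 = 6 ft/s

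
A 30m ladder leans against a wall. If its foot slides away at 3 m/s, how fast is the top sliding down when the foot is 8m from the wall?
12√209/209 ≈ 0.8301 m/s

x² + y² = 30²
2x·dx/dt + 2y·dy/dt = 0
dy/dt = -x/y · dx/dt = -8/(2√209) · 3 = -12√209/209 m/s
The top is descending at 12√209/209 ≈ 0.8301 m/s.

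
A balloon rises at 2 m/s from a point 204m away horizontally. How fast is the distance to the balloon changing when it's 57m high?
38√4985/4985 ≈ 0.5382 m/s

z² = 204² + y²
z = √(204² + 57²) = 3√4985
dz/dt = y/z · dy/dt = 57/(3√4985) · 2 = 38√4985/4985 ≈ 0.5382 m/s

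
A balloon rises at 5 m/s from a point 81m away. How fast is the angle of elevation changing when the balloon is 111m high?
0.021449 rad/s

tan(θ) = y/81
sec²(θ) · dθ/dt = (1/81) · dy/dt
dθ/dt = cos²(θ)/81 · 5 = 81/(81² + 111²) · 5
dθ/dt = 0.021449 rad/s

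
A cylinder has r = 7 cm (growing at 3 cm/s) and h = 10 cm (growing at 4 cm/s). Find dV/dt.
616π cm³/s

V = πr²h
dV/dt = 2πrh·dr/dt + πr²·dh/dt
= 2π(7)(10)(3) + π(7)²(4)
= 616π cm³/s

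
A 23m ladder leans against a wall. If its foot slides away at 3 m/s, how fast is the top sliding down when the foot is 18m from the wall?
54√205/205 ≈ 3.772 m/s

x² + y² = 23²
2x·dx/dt + 2y·dy/dt = 0
dy/dt = -x/y · dx/dt = -18/√205 · 3 = -54√205/205 m/s
The top is descending at 54√205/205 ≈ 3.772 m/s.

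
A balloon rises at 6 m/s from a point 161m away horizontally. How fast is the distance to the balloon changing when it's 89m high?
267√33842/16921 ≈ 2.903 m/s

z² = 161² + y²
z = √(161² + 89²) = √33842
dz/dt = y/z · dy/dt = 89/√33842 · 6 = 267√33842/16921 ≈ 2.903 m/s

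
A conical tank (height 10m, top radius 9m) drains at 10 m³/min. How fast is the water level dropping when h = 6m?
250/(729π) ≈ 0.1092 m/min

r/h = 9/10, so r = (9/10)h
V = (1/3)πr²h = (1/3)π((9/10)h)²h = (27/100)πh³
dV/dh = (81/100)πh²
dh/dt = (dV/dt)/(dV/dh) = -10/((81/100)π·6²) = -250/(729π) m/min
The level is dropping at 250/(729π) ≈ 0.1092 m/min.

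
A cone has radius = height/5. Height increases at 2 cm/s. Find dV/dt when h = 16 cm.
512π/25 cm³/s

V = (1/3)π(h/5)²h = πh³/75
dV/dt = πh²/25 · 2
At h = 16: dV/dt = 512π/25 cm³/s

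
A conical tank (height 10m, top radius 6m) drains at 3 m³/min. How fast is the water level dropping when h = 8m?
25/(192π) ≈ 0.04145 m/min

r/h = 6/10, so r = (3/5)h
V = (1/3)πr²h = (1/3)π((3/5)h)²h = (3/25)πh³
dV/dh = (9/25)πh²
dh/dt = (dV/dt)/(dV/dh) = -3/((9/25)π·8²) = -25/(192π) m/min
The level is dropping at 25/(192π) ≈ 0.04145 m/min.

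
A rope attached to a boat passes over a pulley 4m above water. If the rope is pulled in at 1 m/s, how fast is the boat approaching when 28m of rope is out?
7√3/12 ≈ 1.01 m/s

rope² = x² + 4²
x = √(28² - 4²) = 16√3
dx/dt = (rope/x) · d(rope)/dt = (28/(16√3)) · (-1) = -7√3/12 m/s
The boat approaches at 7√3/12 ≈ 1.01 m/s.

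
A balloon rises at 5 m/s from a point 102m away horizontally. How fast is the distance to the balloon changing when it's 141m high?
47√3365/673 ≈ 4.051 m/s

z² = 102² + y²
z = √(102² + 141²) = 3√3365
dz/dt = y/z · dy/dt = 141/(3√3365) · 5 = 47√3365/673 ≈ 4.051 m/s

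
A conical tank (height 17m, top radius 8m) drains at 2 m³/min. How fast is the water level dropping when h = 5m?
289/(800π) ≈ 0.115 m/min

r/h = 8/17, so r = (8/17)h
V = (1/3)πr²h = (1/3)π((8/17)h)²h = (64/867)πh³
dV/dh = (64/289)πh²
dh/dt = (dV/dt)/(dV/dh) = -2/((64/289)π·5²) = -289/(800π) m/min
The level is dropping at 289/(800π) ≈ 0.115 m/min.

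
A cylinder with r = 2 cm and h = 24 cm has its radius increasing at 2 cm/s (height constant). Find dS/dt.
112π cm²/s

S = 2πrh + 2πr² (lateral + bases)
dS/dt = (2πh + 4πr)·dr/dt = (2π·24 + 4π·2)·2
= 112π cm²/s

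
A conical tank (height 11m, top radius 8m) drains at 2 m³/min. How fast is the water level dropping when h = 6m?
121/(1152π) ≈ 0.03343 m/min

r/h = 8/11, so r = (8/11)h
V = (1/3)πr²h = (1/3)π((8/11)h)²h = (64/363)πh³
dV/dh = (64/121)πh²
dh/dt = (dV/dt)/(dV/dh) = -2/((64/121)π·6²) = -121/(1152π) m/min
The level is dropping at 121/(1152π) ≈ 0.03343 m/min.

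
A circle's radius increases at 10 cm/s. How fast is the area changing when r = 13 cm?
260π cm²/s

A = πr²
dA/dt = 2πr · dr/dt = 2π(13)(10) = 260π cm²/s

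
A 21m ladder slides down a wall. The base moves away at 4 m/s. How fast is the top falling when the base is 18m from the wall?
24√13/13 ≈ 6.656 m/s

x² + y² = 21²
2x·dx/dt + 2y·dy/dt = 0
dy/dt = -x/y · dx/dt = -18/(3√13) · 4 = -24√13/13 m/s
The top is descending at 24√13/13 ≈ 6.656 m/s.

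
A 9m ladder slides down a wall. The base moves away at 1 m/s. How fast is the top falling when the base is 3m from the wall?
√2/4 ≈ 0.3536 m/s

x² + y² = 9²
2x·dx/dt + 2y·dy/dt = 0
dy/dt = -x/y · dx/dt = -3/(6√2) · 1 = -√2/4 m/s
The top is descending at √2/4 ≈ 0.3536 m/s.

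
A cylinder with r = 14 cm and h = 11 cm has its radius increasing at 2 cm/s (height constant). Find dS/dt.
156π cm²/s

S = 2πrh + 2πr² (lateral + bases)
dS/dt = (2πh + 4πr)·dr/dt = (2π·11 + 4π·14)·2
= 156π cm²/s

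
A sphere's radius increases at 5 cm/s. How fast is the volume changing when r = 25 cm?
12500π cm³/s

V = (4/3)πr³
dV/dt = dV/dr · dr/dt = 4πr² · 5
At r = 25: dV/dt = 12500π cm³/s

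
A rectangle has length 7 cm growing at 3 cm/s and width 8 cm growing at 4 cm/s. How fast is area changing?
52 cm²/s

A = lw
dA/dt = w·dl/dt + l·dw/dt = 8·3 + 7·4 = 52 cm²/s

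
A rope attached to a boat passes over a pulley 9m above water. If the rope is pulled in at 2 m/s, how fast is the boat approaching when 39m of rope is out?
13√10/20 ≈ 2.055 m/s

rope² = x² + 9²
x = √(39² - 9²) = 12√10
dx/dt = (rope/x) · d(rope)/dt = (39/(12√10)) · (-2) = -13√10/20 m/s
The boat approaches at 13√10/20 ≈ 2.055 m/s.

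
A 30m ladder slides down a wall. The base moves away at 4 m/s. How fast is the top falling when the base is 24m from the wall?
16/3 ≈ 5.333 m/s

x² + y² = 30²
2x·dx/dt + 2y·dy/dt = 0
dy/dt = -x/y · dx/dt = -24/18 · 4 = -16/3 m/s
The top is descending at 16/3 ≈ 5.333 m/s.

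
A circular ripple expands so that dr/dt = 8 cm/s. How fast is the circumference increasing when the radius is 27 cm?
16π cm/s

C = 2πr
dC/dt = 2π · dr/dt = 2π · 8 = 16π cm/s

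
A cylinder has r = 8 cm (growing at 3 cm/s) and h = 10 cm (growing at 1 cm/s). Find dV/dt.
544π cm³/s

V = πr²h
dV/dt = 2πrh·dr/dt + πr²·dh/dt
= 2π(8)(10)(3) + π(8)²(1)
= 544π cm³/s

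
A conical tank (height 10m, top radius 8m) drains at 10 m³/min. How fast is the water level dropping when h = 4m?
125/(128π) ≈ 0.3108 m/min

r/h = 8/10, so r = (4/5)h
V = (1/3)πr²h = (1/3)π((4/5)h)²h = (16/75)πh³
dV/dh = (16/25)πh²
dh/dt = (dV/dt)/(dV/dh) = -10/((16/25)π·4²) = -125/(128π) m/min
The level is dropping at 125/(128π) ≈ 0.3108 m/min.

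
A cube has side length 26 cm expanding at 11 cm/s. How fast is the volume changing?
22308 cm³/s

V = s³
dV/dt = 3s² · ds/dt = 3·26²·11 = 22308 cm³/s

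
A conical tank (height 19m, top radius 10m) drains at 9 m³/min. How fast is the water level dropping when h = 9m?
361/(900π) ≈ 0.1277 m/min

r/h = 10/19, so r = (10/19)h
V = (1/3)πr²h = (1/3)π((10/19)h)²h = (100/1083)πh³
dV/dh = (100/361)πh²
dh/dt = (dV/dt)/(dV/dh) = -9/((100/361)π·9²) = -361/(900π) m/min
The level is dropping at 361/(900π) ≈ 0.1277 m/min.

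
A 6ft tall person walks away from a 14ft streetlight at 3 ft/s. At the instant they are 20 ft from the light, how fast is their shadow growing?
9/4 ft/s

By similar triangles: 14/(x+s) = 6/s
Solving: s = 6x/8
ds/dt = 6/8 · dx/dt = 3/4 · 3 = 9/4 ft/s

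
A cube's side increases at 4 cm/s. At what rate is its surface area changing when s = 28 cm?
1344 cm²/s

A = 6s²
dA/dt = 12s · ds/dt = 12·28·4 = 1344 cm²/s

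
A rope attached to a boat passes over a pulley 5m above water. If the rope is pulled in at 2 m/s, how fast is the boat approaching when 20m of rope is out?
8√15/15 ≈ 2.066 m/s

rope² = x² + 5²
x = √(20² - 5²) = 5√15
dx/dt = (rope/x) · d(rope)/dt = (20/(5√15)) · (-2) = -8√15/15 m/s
The boat approaches at 8√15/15 ≈ 2.066 m/s.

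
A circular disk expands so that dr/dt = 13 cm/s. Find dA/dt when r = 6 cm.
156π cm²/s

A = πr²
dA/dt = 2πr · dr/dt = 2π(6)(13) = 156π cm²/s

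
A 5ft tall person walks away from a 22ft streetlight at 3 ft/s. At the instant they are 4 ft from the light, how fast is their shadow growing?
15/17 ft/s

By similar triangles: 22/(x+s) = 5/s
Solving: s = 5x/17
ds/dt = 5/17 · dx/dt = 5/17 · 3 = 15/17 ft/s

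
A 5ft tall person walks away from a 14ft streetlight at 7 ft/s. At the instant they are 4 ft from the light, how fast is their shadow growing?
35/9 ft/s

By similar triangles: 14/(x+s) = 5/s
Solving: s = 5x/9
ds/dt = 5/9 · dx/dt = 5/9 · 7 = 35/9 ft/s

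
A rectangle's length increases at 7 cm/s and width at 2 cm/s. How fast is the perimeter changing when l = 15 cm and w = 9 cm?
18 cm/s

P = 2(l + w)
dP/dt = 2(dl/dt + dw/dt) = 2(7 + 2) = 18 cm/s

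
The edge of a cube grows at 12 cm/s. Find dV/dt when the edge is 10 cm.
3600 cm³/s

V = s³
dV/dt = 3s² · ds/dt = 3·10²·12 = 3600 cm³/s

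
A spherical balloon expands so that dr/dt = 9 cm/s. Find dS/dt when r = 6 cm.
432π cm²/s

S = 4πr²
dS/dt = dS/dr · dr/dt = 8πr · 9
At r = 6: dS/dt = 432π cm²/s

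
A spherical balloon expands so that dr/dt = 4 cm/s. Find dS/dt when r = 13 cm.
416π cm²/s

S = 4πr²
dS/dt = dS/dr · dr/dt = 8πr · 4
At r = 13: dS/dt = 416π cm²/s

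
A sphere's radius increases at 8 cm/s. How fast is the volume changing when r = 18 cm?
10368π cm³/s

V = (4/3)πr³
dV/dt = dV/dr · dr/dt = 4πr² · 8
At r = 18: dV/dt = 10368π cm³/s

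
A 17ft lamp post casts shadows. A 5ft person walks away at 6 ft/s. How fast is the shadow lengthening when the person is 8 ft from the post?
5/2 ft/s

By similar triangles: 17/(x+s) = 5/s
Solving: s = 5x/12
ds/dt = 5/12 · dx/dt = 5/12 · 6 = 5/2 ft/s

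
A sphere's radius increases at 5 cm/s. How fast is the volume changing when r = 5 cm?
500π cm³/s

V = (4/3)πr³
dV/dt = dV/dr · dr/dt = 4πr² · 5
At r = 5: dV/dt = 500π cm³/s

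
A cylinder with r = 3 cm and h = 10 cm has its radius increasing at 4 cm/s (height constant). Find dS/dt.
128π cm²/s

S = 2πrh + 2πr² (lateral + bases)
dS/dt = (2πh + 4πr)·dr/dt = (2π·10 + 4π·3)·4
= 128π cm²/s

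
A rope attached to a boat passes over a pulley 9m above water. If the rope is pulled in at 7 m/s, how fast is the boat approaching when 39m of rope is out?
91√10/40 ≈ 7.194 m/s

rope² = x² + 9²
x = √(39² - 9²) = 12√10
dx/dt = (rope/x) · d(rope)/dt = (39/(12√10)) · (-7) = -91√10/40 m/s
The boat approaches at 91√10/40 ≈ 7.194 m/s.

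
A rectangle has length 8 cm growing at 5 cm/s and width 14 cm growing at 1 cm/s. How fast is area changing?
78 cm²/s

A = lw
dA/dt = w·dl/dt + l·dw/dt = 14·5 + 8·1 = 78 cm²/s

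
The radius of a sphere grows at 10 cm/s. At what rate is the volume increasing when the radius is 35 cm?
49000π cm³/s

V = (4/3)πr³
dV/dt = dV/dr · dr/dt = 4πr² · 10
At r = 35: dV/dt = 49000π cm³/s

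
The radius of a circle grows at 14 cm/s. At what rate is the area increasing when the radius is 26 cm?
728π cm²/s

A = πr²
dA/dt = 2πr · dr/dt = 2π(26)(14) = 728π cm²/s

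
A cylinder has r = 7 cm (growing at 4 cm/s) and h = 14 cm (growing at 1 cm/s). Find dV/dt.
833π cm³/s

V = πr²h
dV/dt = 2πrh·dr/dt + πr²·dh/dt
= 2π(7)(14)(4) + π(7)²(1)
= 833π cm³/s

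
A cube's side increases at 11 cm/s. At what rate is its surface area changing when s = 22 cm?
2904 cm²/s

A = 6s²
dA/dt = 12s · ds/dt = 12·22·11 = 2904 cm²/s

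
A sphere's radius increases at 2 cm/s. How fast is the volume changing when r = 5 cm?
200π cm³/s

V = (4/3)πr³
dV/dt = dV/dr · dr/dt = 4πr² · 2
At r = 5: dV/dt = 200π cm³/s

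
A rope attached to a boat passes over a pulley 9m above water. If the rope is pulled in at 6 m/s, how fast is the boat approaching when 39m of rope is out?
39√10/20 ≈ 6.166 m/s

rope² = x² + 9²
x = √(39² - 9²) = 12√10
dx/dt = (rope/x) · d(rope)/dt = (39/(12√10)) · (-6) = -39√10/20 m/s
The boat approaches at 39√10/20 ≈ 6.166 m/s.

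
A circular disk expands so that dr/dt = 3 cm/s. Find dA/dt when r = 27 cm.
162π cm²/s

A = πr²
dA/dt = 2πr · dr/dt = 2π(27)(3) = 162π cm²/s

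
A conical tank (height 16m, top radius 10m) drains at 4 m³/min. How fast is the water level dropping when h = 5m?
256/(625π) ≈ 0.1304 m/min

r/h = 10/16, so r = (5/8)h
V = (1/3)πr²h = (1/3)π((5/8)h)²h = (25/192)πh³
dV/dh = (25/64)πh²
dh/dt = (dV/dt)/(dV/dh) = -4/((25/64)π·5²) = -256/(625π) m/min
The level is dropping at 256/(625π) ≈ 0.1304 m/min.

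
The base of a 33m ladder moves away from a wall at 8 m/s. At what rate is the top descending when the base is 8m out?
64√41/205 ≈ 1.999 m/s

x² + y² = 33²
2x·dx/dt + 2y·dy/dt = 0
dy/dt = -x/y · dx/dt = -8/(5√41) · 8 = -64√41/205 m/s
The top is descending at 64√41/205 ≈ 1.999 m/s.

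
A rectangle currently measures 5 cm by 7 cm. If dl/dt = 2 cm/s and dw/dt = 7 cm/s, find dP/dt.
18 cm/s

P = 2(l + w)
dP/dt = 2(dl/dt + dw/dt) = 2(2 + 7) = 18 cm/s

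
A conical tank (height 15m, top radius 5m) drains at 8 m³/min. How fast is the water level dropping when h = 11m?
72/(121π) ≈ 0.1894 m/min

r/h = 5/15, so r = (1/3)h
V = (1/3)πr²h = (1/3)π((1/3)h)²h = (1/27)πh³
dV/dh = (1/9)πh²
dh/dt = (dV/dt)/(dV/dh) = -8/((1/9)π·11²) = -72/(121π) m/min
The level is dropping at 72/(121π) ≈ 0.1894 m/min.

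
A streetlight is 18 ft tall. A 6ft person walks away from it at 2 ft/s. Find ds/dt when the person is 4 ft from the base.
1 ft/s

By similar triangles: 18/(x+s) = 6/s
Solving: s = 6x/12
ds/dt = 6/12 · dx/dt = 1/2 · 2 = 1 ft/s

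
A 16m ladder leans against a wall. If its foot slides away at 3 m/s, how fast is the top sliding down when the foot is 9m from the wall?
27√7/35 ≈ 2.041 m/s

x² + y² = 16²
2x·dx/dt + 2y·dy/dt = 0
dy/dt = -x/y · dx/dt = -9/(5√7) · 3 = -27√7/35 m/s
The top is descending at 27√7/35 ≈ 2.041 m/s.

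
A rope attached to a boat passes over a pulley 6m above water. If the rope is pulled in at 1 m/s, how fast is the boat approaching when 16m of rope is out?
8√55/55 ≈ 1.079 m/s

rope² = x² + 6²
x = √(16² - 6²) = 2√55
dx/dt = (rope/x) · d(rope)/dt = (16/(2√55)) · (-1) = -8√55/55 m/s
The boat approaches at 8√55/55 ≈ 1.079 m/s.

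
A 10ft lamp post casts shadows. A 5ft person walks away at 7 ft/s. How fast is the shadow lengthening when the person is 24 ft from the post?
7 ft/s

By similar triangles: 10/(x+s) = 5/s
Solving: s = 5x/5
ds/dt = 5/5 · dx/dt = 1 · 7 = 7 ft/s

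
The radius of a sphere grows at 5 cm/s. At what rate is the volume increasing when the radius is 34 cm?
23120π cm³/s

V = (4/3)πr³
dV/dt = dV/dr · dr/dt = 4πr² · 5
At r = 34: dV/dt = 23120π cm³/s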